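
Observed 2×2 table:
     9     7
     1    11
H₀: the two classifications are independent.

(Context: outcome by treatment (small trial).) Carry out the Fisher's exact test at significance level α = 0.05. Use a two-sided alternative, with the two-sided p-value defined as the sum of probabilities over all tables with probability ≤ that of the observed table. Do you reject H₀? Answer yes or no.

reject H₀: yes

Margins: r₁=16, r₂=12, c₁=10, c₂=18, n=28
p_obs = C(16,9)·C(12,1)/C(28,10); sum pmf over tables with pmf ≤ p_obs
p-value (two-sided) = 0.01587
At α=0.05: p < α → reject H₀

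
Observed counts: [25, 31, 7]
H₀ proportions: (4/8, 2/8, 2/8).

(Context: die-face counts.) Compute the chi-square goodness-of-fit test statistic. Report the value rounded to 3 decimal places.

test statistic = 20.968

n = 63; E_i = n·p_i = [31.50, 15.75, 15.75]
χ² = (25−31.50)²/31.50 + (31−15.75)²/15.75 + (7−15.75)²/15.75 = 20.9683
df = 2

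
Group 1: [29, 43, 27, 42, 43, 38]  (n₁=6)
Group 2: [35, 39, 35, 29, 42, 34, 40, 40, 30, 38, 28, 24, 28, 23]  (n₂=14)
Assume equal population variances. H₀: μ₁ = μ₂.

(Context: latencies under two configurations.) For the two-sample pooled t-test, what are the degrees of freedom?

degrees of freedom = 18

df = n₁ + n₂ − 2 = 6 + 14 − 2 = 18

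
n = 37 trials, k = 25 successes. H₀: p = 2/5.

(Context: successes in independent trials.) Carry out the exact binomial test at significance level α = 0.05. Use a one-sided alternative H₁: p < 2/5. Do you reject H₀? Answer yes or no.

reject H₀: no

Exact binomial: n=37, k=25, p₀=2/5=0.4000
P(X≤25) from Σ C(n,i)·p₀^i·(1−p₀)^(n−i)
p-value (one-sided, H₁ less) = 0.99981
At α=0.05: p ≥ α → fail to reject H₀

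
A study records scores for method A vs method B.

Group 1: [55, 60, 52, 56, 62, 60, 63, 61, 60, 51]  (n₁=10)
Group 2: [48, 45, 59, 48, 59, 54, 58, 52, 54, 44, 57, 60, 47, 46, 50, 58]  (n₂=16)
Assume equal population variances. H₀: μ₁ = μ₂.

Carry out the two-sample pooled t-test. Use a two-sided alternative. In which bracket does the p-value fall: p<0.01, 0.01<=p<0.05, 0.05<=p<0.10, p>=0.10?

x̄₁=58.000, s₁=4.216, n₁=10
x̄₂=52.438, s₂=5.621, n₂=16
s_p² = [9·4.216² + 15·5.621²]/24 = 26.4141
SE = √(s_p²·(1/10+1/16)) = 2.0718
t = (58.000−52.438)/2.0718 = 2.6849
df = 24
p-value (two-sided) = 0.01295
→ bracket: 0.01<=p<0.05

p-value bracket: 0.01<=p<0.05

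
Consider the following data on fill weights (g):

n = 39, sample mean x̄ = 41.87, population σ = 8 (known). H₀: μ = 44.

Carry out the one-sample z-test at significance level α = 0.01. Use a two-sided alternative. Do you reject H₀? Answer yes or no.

SE = σ/√n = 8/√39 = 1.2810
z = (x̄−μ₀)/SE = (41.87−44)/1.2810 = -1.6627
p-value (two-sided) = 0.09637
At α=0.01: p ≥ α → fail to reject H₀

reject H₀: no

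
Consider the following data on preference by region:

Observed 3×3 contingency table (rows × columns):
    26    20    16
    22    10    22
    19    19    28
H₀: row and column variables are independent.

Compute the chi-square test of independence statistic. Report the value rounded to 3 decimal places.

Row totals [62, 54, 66], col totals [67, 49, 66], n=182
χ² = (26−22.82)²/22.82 + (20−16.69)²/16.69 + (16−22.48)²/22.48 + (22−19.88)²/19.88 + (10−14.54)²/14.54 + (22−19.58)²/19.58 + (19−24.30)²/24.30 + (19−17.77)²/17.77 + (28−23.93)²/23.93 = 6.8391
df = 4

test statistic = 6.839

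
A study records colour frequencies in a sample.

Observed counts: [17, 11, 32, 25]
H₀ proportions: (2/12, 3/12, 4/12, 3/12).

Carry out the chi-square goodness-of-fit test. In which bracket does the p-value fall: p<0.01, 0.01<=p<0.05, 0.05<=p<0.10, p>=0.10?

n = 85; E_i = n·p_i = [14.17, 21.25, 28.33, 21.25]
χ² = (17−14.17)²/14.17 + (11−21.25)²/21.25 + (32−28.33)²/28.33 + (25−21.25)²/21.25 = 6.6471
df = 3
p-value (upper-tail) = 0.08404
→ bracket: 0.05<=p<0.10

p-value bracket: 0.05<=p<0.10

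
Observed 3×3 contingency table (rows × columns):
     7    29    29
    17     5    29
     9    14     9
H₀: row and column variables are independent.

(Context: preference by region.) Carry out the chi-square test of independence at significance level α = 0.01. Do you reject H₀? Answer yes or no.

Row totals [65, 51, 32], col totals [33, 48, 67], n=148
χ² = (7−14.49)²/14.49 + (29−21.08)²/21.08 + (29−29.43)²/29.43 + (17−11.37)²/11.37 + (5−16.54)²/16.54 + (29−23.09)²/23.09 + (9−7.14)²/7.14 + (14−10.38)²/10.38 + (9−14.49)²/14.49 = 23.0357
df = 4
p-value (upper-tail) = 0.00012
At α=0.01: p < α → reject H₀

reject H₀: yes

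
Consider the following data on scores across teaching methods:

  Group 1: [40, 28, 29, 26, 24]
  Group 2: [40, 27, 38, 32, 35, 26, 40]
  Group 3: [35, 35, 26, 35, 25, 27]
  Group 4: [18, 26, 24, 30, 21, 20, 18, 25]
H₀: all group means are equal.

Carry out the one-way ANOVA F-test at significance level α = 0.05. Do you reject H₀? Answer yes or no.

reject H₀: yes

Group means [29.40, 34.00, 30.50, 22.75], grand mean 28.846
SSB = Σnᵢ(x̄ᵢ−x̄)² = 501.185; SSW = ΣΣ(x−x̄ᵢ)² = 610.200
MSB = 501.185/3 = 167.0615; MSW = 610.200/22 = 27.7364
F = MSB/MSW = 6.0232
df = (3, 22)
p-value (upper-tail) = 0.00372
At α=0.05: p < α → reject H₀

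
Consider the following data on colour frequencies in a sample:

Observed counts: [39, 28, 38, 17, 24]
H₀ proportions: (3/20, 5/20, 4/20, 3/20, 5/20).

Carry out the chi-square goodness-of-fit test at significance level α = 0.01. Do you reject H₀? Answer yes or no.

reject H₀: yes

n = 146; E_i = n·p_i = [21.90, 36.50, 29.20, 21.90, 36.50]
χ² = (39−21.90)²/21.90 + (28−36.50)²/36.50 + (38−29.20)²/29.20 + (17−21.90)²/21.90 + (24−36.50)²/36.50 = 23.3607
df = 4
p-value (upper-tail) = 0.00011
At α=0.01: p < α → reject H₀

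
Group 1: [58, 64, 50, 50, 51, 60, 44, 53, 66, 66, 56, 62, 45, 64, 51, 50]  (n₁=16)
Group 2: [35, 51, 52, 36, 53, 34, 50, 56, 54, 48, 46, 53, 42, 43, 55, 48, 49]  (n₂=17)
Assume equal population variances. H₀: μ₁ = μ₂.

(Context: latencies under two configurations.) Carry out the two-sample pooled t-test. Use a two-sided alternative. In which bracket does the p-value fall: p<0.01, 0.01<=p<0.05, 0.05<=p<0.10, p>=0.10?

p-value bracket: p<0.01

x̄₁=55.625, s₁=7.365, n₁=16
x̄₂=47.353, s₂=7.053, n₂=17
s_p² = [15·7.365² + 16·7.053²]/31 = 51.9236
SE = √(s_p²·(1/16+1/17)) = 2.5099
t = (55.625−47.353)/2.5099 = 3.2958
df = 31
p-value (two-sided) = 0.00246
→ bracket: p<0.01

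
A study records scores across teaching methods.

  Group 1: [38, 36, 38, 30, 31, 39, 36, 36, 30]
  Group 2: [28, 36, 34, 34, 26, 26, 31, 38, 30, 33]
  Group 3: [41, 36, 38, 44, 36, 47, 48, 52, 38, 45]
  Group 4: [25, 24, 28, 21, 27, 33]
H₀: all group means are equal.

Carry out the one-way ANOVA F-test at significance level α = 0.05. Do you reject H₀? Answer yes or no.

reject H₀: yes

Group means [34.89, 31.60, 42.50, 26.33], grand mean 34.657
SSB = Σnᵢ(x̄ᵢ−x̄)² = 1124.763; SSW = ΣΣ(x−x̄ᵢ)² = 615.122
MSB = 1124.763/3 = 374.9212; MSW = 615.122/31 = 19.8427
F = MSB/MSW = 18.8947
df = (3, 31)
p-value (upper-tail) = 0.00000
At α=0.05: p < α → reject H₀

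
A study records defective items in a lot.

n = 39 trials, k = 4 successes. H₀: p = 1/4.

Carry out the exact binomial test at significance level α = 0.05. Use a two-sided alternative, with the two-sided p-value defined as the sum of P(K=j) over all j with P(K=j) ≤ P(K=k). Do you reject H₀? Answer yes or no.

Exact binomial: n=39, k=4, p₀=1/4=0.2500
P(X=j) = C(n,j)·p₀^j·(1−p₀)^(n−j); p = Σ P(X=j) over j with P(X=j) ≤ P(X=4)
p-value (two-sided) = 0.03982
At α=0.05: p < α → reject H₀

reject H₀: yes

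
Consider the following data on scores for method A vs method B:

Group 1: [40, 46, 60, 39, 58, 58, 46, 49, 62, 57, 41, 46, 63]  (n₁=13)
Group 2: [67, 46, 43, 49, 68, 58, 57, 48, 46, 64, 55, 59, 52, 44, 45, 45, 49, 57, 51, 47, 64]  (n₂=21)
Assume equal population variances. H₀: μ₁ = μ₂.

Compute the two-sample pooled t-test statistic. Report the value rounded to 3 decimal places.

test statistic = -0.649

x̄₁=51.154, s₁=8.774, n₁=13
x̄₂=53.048, s₂=7.953, n₂=21
s_p² = [12·8.774² + 20·7.953²]/32 = 68.3951
SE = √(s_p²·(1/13+1/21)) = 2.9186
t = (51.154−53.048)/2.9186 = -0.6489
df = 32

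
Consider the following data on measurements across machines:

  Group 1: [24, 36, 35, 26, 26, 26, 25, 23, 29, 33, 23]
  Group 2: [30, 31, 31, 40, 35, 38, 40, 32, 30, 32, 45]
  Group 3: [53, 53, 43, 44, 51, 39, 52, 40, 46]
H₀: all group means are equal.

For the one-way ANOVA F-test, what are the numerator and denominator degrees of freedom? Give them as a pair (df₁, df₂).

degrees of freedom = [2, 28]

k = 3 groups, N = 31 total
df = (k−1, N−k) = (3−1, 31−3) = (2, 28)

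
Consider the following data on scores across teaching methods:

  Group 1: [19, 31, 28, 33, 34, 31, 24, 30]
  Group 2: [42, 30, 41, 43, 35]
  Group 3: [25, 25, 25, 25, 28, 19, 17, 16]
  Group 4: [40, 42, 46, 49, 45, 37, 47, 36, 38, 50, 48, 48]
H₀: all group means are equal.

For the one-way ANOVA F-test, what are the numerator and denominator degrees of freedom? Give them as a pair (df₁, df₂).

degrees of freedom = [3, 29]

k = 4 groups, N = 33 total
df = (k−1, N−k) = (4−1, 33−4) = (3, 29)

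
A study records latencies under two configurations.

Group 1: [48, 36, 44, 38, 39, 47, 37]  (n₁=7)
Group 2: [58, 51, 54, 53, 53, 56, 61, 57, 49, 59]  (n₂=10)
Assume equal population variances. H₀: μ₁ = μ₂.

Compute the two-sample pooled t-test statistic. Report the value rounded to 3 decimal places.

x̄₁=41.286, s₁=4.957, n₁=7
x̄₂=55.100, s₂=3.755, n₂=10
s_p² = [6·4.957² + 9·3.755²]/15 = 18.2886
SE = √(s_p²·(1/7+1/10)) = 2.1075
t = (41.286−55.100)/2.1075 = -6.5549
df = 15

test statistic = -6.555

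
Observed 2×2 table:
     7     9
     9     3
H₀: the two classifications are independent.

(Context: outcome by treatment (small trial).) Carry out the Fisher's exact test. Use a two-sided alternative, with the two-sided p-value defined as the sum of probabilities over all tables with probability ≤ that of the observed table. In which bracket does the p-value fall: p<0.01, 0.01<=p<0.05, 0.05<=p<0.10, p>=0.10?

p-value bracket: p>=0.10

Margins: r₁=16, r₂=12, c₁=16, c₂=12, n=28
p_obs = C(16,7)·C(12,9)/C(28,16); sum pmf over tables with pmf ≤ p_obs
p-value (two-sided) = 0.13582
→ bracket: p>=0.10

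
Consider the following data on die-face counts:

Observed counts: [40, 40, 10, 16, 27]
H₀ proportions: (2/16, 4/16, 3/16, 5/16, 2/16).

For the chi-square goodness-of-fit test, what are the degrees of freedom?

degrees of freedom = 4

df = k − 1 = 5 − 1 = 4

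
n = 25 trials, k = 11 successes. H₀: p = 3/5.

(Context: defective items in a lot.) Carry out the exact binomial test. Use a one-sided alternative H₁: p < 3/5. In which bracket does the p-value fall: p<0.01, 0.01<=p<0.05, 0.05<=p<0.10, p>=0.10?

Exact binomial: n=25, k=11, p₀=3/5=0.6000
P(X≤11) from Σ C(n,i)·p₀^i·(1−p₀)^(n−i)
p-value (one-sided, H₁ less) = 0.07780
→ bracket: 0.05<=p<0.10

p-value bracket: 0.05<=p<0.10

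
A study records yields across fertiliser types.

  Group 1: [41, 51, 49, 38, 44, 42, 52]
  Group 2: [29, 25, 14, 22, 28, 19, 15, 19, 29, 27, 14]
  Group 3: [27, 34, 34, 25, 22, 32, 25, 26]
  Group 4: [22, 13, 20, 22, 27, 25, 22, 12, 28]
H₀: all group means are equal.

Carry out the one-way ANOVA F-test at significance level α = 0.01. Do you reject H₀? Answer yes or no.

reject H₀: yes

Group means [45.29, 21.91, 28.12, 21.22], grand mean 27.829
SSB = Σnᵢ(x̄ᵢ−x̄)² = 2912.203; SSW = ΣΣ(x−x̄ᵢ)² = 934.768
MSB = 2912.203/3 = 970.7344; MSW = 934.768/31 = 30.1538
F = MSB/MSW = 32.1928
df = (3, 31)
p-value (upper-tail) = 0.00000
At α=0.01: p < α → reject H₀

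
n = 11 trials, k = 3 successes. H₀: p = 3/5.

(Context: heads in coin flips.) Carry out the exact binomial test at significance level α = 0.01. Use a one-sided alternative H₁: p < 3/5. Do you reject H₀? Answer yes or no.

Exact binomial: n=11, k=3, p₀=3/5=0.6000
P(X≤3) from Σ C(n,i)·p₀^i·(1−p₀)^(n−i)
p-value (one-sided, H₁ less) = 0.02928
At α=0.01: p ≥ α → fail to reject H₀

reject H₀: no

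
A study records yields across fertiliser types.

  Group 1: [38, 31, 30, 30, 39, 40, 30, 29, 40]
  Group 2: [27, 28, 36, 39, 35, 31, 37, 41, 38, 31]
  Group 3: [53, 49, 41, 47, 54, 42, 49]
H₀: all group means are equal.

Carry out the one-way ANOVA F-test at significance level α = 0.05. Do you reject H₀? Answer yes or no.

reject H₀: yes

Group means [34.11, 34.30, 47.86], grand mean 37.885
SSB = Σnᵢ(x̄ᵢ−x̄)² = 952.808; SSW = ΣΣ(x−x̄ᵢ)² = 549.846
MSB = 952.808/2 = 476.4039; MSW = 549.846/23 = 23.9063
F = MSB/MSW = 19.9279
df = (2, 23)
p-value (upper-tail) = 0.00001
At α=0.05: p < α → reject H₀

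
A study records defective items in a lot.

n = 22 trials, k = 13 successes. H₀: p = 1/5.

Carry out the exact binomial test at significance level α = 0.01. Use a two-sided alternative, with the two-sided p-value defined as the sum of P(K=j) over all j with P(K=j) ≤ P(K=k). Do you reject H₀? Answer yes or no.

reject H₀: yes

Exact binomial: n=22, k=13, p₀=1/5=0.2000
P(X=j) = C(n,j)·p₀^j·(1−p₀)^(n−j); p = Σ P(X=j) over j with P(X=j) ≤ P(X=13)
p-value (two-sided) = 0.00006
At α=0.01: p < α → reject H₀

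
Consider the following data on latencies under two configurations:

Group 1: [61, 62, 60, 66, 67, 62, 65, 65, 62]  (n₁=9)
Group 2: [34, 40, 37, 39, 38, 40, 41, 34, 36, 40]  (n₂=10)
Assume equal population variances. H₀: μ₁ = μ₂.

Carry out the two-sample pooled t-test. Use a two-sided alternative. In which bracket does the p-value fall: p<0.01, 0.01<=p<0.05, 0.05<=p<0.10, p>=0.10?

x̄₁=63.333, s₁=2.449, n₁=9
x̄₂=37.900, s₂=2.558, n₂=10
s_p² = [8·2.449² + 9·2.558²]/17 = 6.2882
SE = √(s_p²·(1/9+1/10)) = 1.1522
t = (63.333−37.900)/1.1522 = 22.0741
df = 17
p-value (two-sided) = 0.00000
→ bracket: p<0.01

p-value bracket: p<0.01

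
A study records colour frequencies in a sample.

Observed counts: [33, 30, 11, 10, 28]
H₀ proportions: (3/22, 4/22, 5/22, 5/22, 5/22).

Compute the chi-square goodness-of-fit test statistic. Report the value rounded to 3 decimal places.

n = 112; E_i = n·p_i = [15.27, 20.36, 25.45, 25.45, 25.45]
χ² = (33−15.27)²/15.27 + (30−20.36)²/20.36 + (11−25.45)²/25.45 + (10−25.45)²/25.45 + (28−25.45)²/25.45 = 42.9821
df = 4

test statistic = 42.982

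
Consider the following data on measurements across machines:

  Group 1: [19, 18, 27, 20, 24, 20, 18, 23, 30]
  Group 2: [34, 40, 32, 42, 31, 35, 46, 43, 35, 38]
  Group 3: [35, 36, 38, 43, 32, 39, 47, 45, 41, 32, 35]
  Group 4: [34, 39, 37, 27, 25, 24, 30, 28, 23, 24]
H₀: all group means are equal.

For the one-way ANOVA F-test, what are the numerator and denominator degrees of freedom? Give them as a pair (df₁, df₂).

degrees of freedom = [3, 36]

k = 4 groups, N = 40 total
df = (k−1, N−k) = (4−1, 40−4) = (3, 36)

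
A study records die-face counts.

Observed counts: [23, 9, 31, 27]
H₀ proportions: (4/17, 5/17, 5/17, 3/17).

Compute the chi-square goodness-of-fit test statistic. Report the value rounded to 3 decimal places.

test statistic = 20.245

n = 90; E_i = n·p_i = [21.18, 26.47, 26.47, 15.88]
χ² = (23−21.18)²/21.18 + (9−26.47)²/26.47 + (31−26.47)²/26.47 + (27−15.88)²/15.88 = 20.2450
df = 3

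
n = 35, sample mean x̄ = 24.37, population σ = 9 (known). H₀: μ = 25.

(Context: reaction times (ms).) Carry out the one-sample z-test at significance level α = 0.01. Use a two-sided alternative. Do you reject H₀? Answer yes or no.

SE = σ/√n = 9/√35 = 1.5213
z = (x̄−μ₀)/SE = (24.37−25)/1.5213 = -0.4141
p-value (two-sided) = 0.67878
At α=0.01: p ≥ α → fail to reject H₀

reject H₀: no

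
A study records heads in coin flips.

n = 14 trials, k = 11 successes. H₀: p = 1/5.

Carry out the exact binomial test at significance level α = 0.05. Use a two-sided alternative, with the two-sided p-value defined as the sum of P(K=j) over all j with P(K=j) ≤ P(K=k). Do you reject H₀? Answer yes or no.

reject H₀: yes

Exact binomial: n=14, k=11, p₀=1/5=0.2000
P(X=j) = C(n,j)·p₀^j·(1−p₀)^(n−j); p = Σ P(X=j) over j with P(X=j) ≤ P(X=11)
p-value (two-sided) = 0.00000
At α=0.05: p < α → reject H₀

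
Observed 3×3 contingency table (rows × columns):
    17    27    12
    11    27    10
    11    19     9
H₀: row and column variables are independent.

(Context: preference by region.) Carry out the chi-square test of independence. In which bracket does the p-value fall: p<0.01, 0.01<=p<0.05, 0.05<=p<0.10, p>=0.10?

p-value bracket: p>=0.10

Row totals [56, 48, 39], col totals [39, 73, 31], n=143
χ² = (17−15.27)²/15.27 + (27−28.59)²/28.59 + (12−12.14)²/12.14 + (11−13.09)²/13.09 + (27−24.50)²/24.50 + (10−10.41)²/10.41 + (11−10.64)²/10.64 + (19−19.91)²/19.91 + (9−8.45)²/8.45 = 0.9784
df = 4
p-value (upper-tail) = 0.91306
→ bracket: p>=0.10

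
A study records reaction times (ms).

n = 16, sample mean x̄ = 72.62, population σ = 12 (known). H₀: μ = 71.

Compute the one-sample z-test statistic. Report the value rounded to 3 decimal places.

SE = σ/√n = 12/√16 = 3.0000
z = (x̄−μ₀)/SE = (72.62−71)/3.0000 = 0.5400

test statistic = 0.540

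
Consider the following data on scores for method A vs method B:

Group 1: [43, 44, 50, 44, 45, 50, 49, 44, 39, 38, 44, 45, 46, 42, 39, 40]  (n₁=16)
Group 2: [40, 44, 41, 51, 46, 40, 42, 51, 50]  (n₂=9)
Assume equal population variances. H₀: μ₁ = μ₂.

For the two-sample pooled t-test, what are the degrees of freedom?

df = n₁ + n₂ − 2 = 16 + 9 − 2 = 23

degrees of freedom = 23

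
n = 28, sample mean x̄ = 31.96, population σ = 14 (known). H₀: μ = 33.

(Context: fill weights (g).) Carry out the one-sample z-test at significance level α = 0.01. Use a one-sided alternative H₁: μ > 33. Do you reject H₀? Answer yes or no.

reject H₀: no

SE = σ/√n = 14/√28 = 2.6458
z = (x̄−μ₀)/SE = (31.96−33)/2.6458 = -0.3931
p-value (one-sided, H₁ greater) = 0.65287
At α=0.01: p ≥ α → fail to reject H₀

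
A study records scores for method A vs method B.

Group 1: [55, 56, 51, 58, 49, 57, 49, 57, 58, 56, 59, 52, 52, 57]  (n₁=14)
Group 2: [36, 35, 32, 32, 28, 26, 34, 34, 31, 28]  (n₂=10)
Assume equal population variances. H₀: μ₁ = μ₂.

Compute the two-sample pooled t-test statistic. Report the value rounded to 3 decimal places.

test statistic = 16.454

x̄₁=54.714, s₁=3.429, n₁=14
x̄₂=31.600, s₂=3.340, n₂=10
s_p² = [13·3.429² + 9·3.340²]/22 = 11.5117
SE = √(s_p²·(1/14+1/10)) = 1.4048
t = (54.714−31.600)/1.4048 = 16.4539
df = 22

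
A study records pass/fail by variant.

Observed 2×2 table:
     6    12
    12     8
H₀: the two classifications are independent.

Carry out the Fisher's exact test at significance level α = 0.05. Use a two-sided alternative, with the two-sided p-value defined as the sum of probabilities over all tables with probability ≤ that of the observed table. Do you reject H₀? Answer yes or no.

reject H₀: no

Margins: r₁=18, r₂=20, c₁=18, c₂=20, n=38
p_obs = C(18,6)·C(20,12)/C(38,18); sum pmf over tables with pmf ≤ p_obs
p-value (two-sided) = 0.11921
At α=0.05: p ≥ α → fail to reject H₀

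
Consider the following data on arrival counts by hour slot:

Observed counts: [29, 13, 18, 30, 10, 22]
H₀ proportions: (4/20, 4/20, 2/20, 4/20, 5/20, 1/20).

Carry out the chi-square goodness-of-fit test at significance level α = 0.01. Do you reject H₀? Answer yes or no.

reject H₀: yes

n = 122; E_i = n·p_i = [24.40, 24.40, 12.20, 24.40, 30.50, 6.10]
χ² = (29−24.40)²/24.40 + (13−24.40)²/24.40 + (18−12.20)²/12.20 + (30−24.40)²/24.40 + (10−30.50)²/30.50 + (22−6.10)²/6.10 = 65.4590
df = 5
p-value (upper-tail) = 0.00000
At α=0.01: p < α → reject H₀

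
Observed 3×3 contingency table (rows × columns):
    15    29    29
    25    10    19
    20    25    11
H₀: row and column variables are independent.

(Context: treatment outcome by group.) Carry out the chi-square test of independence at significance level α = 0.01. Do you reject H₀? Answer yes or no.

Row totals [73, 54, 56], col totals [60, 64, 59], n=183
χ² = (15−23.93)²/23.93 + (29−25.53)²/25.53 + (29−23.54)²/23.54 + (25−17.70)²/17.70 + (10−18.89)²/18.89 + (19−17.41)²/17.41 + (20−18.36)²/18.36 + (25−19.58)²/19.58 + (11−18.05)²/18.05 = 16.8072
df = 4
p-value (upper-tail) = 0.00211
At α=0.01: p < α → reject H₀

reject H₀: yes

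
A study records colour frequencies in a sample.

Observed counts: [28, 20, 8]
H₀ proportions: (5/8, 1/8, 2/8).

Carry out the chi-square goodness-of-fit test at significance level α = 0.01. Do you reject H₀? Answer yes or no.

reject H₀: yes

n = 56; E_i = n·p_i = [35.00, 7.00, 14.00]
χ² = (28−35.00)²/35.00 + (20−7.00)²/7.00 + (8−14.00)²/14.00 = 28.1143
df = 2
p-value (upper-tail) = 0.00000
At α=0.01: p < α → reject H₀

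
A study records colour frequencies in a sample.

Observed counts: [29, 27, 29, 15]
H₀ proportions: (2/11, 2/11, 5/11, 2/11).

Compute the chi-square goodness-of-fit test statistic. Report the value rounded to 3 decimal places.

n = 100; E_i = n·p_i = [18.18, 18.18, 45.45, 18.18]
χ² = (29−18.18)²/18.18 + (27−18.18)²/18.18 + (29−45.45)²/45.45 + (15−18.18)²/18.18 = 17.2270
df = 3

test statistic = 17.227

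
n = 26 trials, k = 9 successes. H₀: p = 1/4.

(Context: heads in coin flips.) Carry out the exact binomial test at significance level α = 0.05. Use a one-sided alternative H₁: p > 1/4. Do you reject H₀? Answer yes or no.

reject H₀: no

Exact binomial: n=26, k=9, p₀=1/4=0.2500
P(X≥9) from Σ C(n,i)·p₀^i·(1−p₀)^(n−i)
p-value (one-sided, H₁ greater) = 0.18045
At α=0.05: p ≥ α → fail to reject H₀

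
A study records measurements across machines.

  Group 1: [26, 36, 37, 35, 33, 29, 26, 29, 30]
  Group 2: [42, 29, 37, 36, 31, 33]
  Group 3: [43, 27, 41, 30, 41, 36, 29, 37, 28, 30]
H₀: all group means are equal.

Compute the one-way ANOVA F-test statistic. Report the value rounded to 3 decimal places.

test statistic = 1.097

Group means [31.22, 34.67, 34.20], grand mean 33.240
SSB = Σnᵢ(x̄ᵢ−x̄)² = 58.071; SSW = ΣΣ(x−x̄ᵢ)² = 582.489
MSB = 58.071/2 = 29.0356; MSW = 582.489/22 = 26.4768
F = MSB/MSW = 1.0966
df = (2, 22)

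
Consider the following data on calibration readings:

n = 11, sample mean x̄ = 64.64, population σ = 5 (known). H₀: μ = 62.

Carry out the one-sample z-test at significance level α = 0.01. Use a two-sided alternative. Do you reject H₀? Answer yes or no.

SE = σ/√n = 5/√11 = 1.5076
z = (x̄−μ₀)/SE = (64.64−62)/1.5076 = 1.7512
p-value (two-sided) = 0.07992
At α=0.01: p ≥ α → fail to reject H₀

reject H₀: no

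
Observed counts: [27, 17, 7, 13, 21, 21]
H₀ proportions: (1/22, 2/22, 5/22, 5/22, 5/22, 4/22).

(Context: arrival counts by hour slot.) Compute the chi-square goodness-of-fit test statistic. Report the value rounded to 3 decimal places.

test statistic = 125.529

n = 106; E_i = n·p_i = [4.82, 9.64, 24.09, 24.09, 24.09, 19.27]
χ² = (27−4.82)²/4.82 + (17−9.64)²/9.64 + (7−24.09)²/24.09 + (13−24.09)²/24.09 + (21−24.09)²/24.09 + (21−19.27)²/19.27 = 125.5292
df = 5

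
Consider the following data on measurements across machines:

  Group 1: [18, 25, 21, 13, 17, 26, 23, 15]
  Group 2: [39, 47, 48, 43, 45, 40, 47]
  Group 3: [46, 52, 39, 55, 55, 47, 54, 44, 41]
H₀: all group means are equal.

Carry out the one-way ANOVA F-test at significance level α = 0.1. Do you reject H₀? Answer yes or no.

Group means [19.75, 44.14, 48.11], grand mean 37.500
SSB = Σnᵢ(x̄ᵢ−x̄)² = 3842.754; SSW = ΣΣ(x−x̄ᵢ)² = 535.246
MSB = 3842.754/2 = 1921.3770; MSW = 535.246/21 = 25.4879
F = MSB/MSW = 75.3839
df = (2, 21)
p-value (upper-tail) = 0.00000
At α=0.1: p < α → reject H₀

reject H₀: yes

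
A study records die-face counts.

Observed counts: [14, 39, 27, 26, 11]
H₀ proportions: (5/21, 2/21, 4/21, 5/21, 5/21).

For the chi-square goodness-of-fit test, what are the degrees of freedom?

df = k − 1 = 5 − 1 = 4

degrees of freedom = 4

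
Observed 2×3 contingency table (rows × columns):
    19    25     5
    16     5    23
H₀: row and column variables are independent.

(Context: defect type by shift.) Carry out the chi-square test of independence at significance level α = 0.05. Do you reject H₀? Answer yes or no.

Row totals [49, 44], col totals [35, 30, 28], n=93
χ² = (19−18.44)²/18.44 + (25−15.81)²/15.81 + (5−14.75)²/14.75 + (16−16.56)²/16.56 + (5−14.19)²/14.19 + (23−13.25)²/13.25 = 24.9652
df = 2
p-value (upper-tail) = 0.00000
At α=0.05: p < α → reject H₀

reject H₀: yes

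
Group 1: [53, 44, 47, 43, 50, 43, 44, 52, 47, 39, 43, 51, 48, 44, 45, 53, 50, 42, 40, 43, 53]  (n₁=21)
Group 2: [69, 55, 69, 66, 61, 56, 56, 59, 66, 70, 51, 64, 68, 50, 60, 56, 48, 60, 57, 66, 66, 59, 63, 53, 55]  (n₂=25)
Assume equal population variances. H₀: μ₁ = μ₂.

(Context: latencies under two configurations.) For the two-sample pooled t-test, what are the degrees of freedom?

df = n₁ + n₂ − 2 = 21 + 25 − 2 = 44

degrees of freedom = 44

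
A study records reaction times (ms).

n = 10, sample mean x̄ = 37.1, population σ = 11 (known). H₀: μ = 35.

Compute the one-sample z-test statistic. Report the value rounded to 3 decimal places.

SE = σ/√n = 11/√10 = 3.4785
z = (x̄−μ₀)/SE = (37.1−35)/3.4785 = 0.6037

test statistic = 0.604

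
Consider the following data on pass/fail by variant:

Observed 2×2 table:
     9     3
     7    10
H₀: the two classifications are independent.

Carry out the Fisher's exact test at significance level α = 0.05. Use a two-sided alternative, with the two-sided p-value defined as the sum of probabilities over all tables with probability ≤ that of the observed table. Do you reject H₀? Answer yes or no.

reject H₀: no

Margins: r₁=12, r₂=17, c₁=16, c₂=13, n=29
p_obs = C(12,9)·C(17,7)/C(29,16); sum pmf over tables with pmf ≤ p_obs
p-value (two-sided) = 0.12975
At α=0.05: p ≥ α → fail to reject H₀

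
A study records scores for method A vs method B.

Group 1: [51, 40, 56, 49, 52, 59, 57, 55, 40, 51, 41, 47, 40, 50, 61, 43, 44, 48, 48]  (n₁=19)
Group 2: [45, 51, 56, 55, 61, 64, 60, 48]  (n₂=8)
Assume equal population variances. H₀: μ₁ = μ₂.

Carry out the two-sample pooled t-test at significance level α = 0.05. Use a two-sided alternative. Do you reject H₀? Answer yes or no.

x̄₁=49.053, s₁=6.604, n₁=19
x̄₂=55.000, s₂=6.633, n₂=8
s_p² = [18·6.604² + 7·6.633²]/25 = 43.7179
SE = √(s_p²·(1/19+1/8)) = 2.7867
t = (49.053−55.000)/2.7867 = -2.1342
df = 25
p-value (two-sided) = 0.04282
At α=0.05: p < α → reject H₀

reject H₀: yes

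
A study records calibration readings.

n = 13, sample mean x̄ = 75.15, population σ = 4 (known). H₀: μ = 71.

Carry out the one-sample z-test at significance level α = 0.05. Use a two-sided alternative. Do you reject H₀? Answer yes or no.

reject H₀: yes

SE = σ/√n = 4/√13 = 1.1094
z = (x̄−μ₀)/SE = (75.15−71)/1.1094 = 3.7408
p-value (two-sided) = 0.00018
At α=0.05: p < α → reject H₀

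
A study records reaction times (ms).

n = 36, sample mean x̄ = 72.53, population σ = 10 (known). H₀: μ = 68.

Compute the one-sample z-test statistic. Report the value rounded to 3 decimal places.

SE = σ/√n = 10/√36 = 1.6667
z = (x̄−μ₀)/SE = (72.53−68)/1.6667 = 2.7180

test statistic = 2.718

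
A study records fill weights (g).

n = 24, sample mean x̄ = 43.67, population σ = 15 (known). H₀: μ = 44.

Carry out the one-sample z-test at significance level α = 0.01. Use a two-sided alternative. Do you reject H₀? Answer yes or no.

reject H₀: no

SE = σ/√n = 15/√24 = 3.0619
z = (x̄−μ₀)/SE = (43.67−44)/3.0619 = -0.1078
p-value (two-sided) = 0.91417
At α=0.01: p ≥ α → fail to reject H₀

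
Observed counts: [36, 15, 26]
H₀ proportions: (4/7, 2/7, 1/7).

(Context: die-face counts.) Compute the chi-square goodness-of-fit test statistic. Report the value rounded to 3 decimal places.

test statistic = 24.136

n = 77; E_i = n·p_i = [44.00, 22.00, 11.00]
χ² = (36−44.00)²/44.00 + (15−22.00)²/22.00 + (26−11.00)²/11.00 = 24.1364
df = 2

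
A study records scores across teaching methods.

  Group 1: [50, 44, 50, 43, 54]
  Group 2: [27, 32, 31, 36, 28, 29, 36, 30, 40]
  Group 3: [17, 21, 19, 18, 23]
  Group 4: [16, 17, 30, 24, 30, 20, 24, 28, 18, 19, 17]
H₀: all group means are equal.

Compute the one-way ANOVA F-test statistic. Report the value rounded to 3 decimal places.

Group means [48.20, 32.11, 19.60, 22.09], grand mean 29.033
SSB = Σnᵢ(x̄ᵢ−x̄)² = 2897.169; SSW = ΣΣ(x−x̄ᵢ)² = 545.798
MSB = 2897.169/3 = 965.7229; MSW = 545.798/26 = 20.9922
F = MSB/MSW = 46.0038
df = (3, 26)

test statistic = 46.004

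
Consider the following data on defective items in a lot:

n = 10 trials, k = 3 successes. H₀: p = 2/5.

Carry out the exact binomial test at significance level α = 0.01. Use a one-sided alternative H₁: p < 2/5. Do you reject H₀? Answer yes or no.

reject H₀: no

Exact binomial: n=10, k=3, p₀=2/5=0.4000
P(X≤3) from Σ C(n,i)·p₀^i·(1−p₀)^(n−i)
p-value (one-sided, H₁ less) = 0.38228
At α=0.01: p ≥ α → fail to reject H₀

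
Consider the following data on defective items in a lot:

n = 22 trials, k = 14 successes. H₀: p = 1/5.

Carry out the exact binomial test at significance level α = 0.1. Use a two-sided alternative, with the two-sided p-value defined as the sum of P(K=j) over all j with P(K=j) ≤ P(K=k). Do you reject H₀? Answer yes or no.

Exact binomial: n=22, k=14, p₀=1/5=0.2000
P(X=j) = C(n,j)·p₀^j·(1−p₀)^(n−j); p = Σ P(X=j) over j with P(X=j) ≤ P(X=14)
p-value (two-sided) = 0.00001
At α=0.1: p < α → reject H₀

reject H₀: yes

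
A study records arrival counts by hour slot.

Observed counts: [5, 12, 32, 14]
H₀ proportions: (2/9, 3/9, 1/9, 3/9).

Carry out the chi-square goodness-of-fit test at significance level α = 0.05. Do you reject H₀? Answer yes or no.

n = 63; E_i = n·p_i = [14.00, 21.00, 7.00, 21.00]
χ² = (5−14.00)²/14.00 + (12−21.00)²/21.00 + (32−7.00)²/7.00 + (14−21.00)²/21.00 = 101.2619
df = 3
p-value (upper-tail) = 0.00000
At α=0.05: p < α → reject H₀

reject H₀: yes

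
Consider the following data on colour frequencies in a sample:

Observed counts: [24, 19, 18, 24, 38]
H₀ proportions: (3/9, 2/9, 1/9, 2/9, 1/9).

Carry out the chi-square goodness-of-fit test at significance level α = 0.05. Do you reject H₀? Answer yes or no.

n = 123; E_i = n·p_i = [41.00, 27.33, 13.67, 27.33, 13.67]
χ² = (24−41.00)²/41.00 + (19−27.33)²/27.33 + (18−13.67)²/13.67 + (24−27.33)²/27.33 + (38−13.67)²/13.67 = 54.6951
df = 4
p-value (upper-tail) = 0.00000
At α=0.05: p < α → reject H₀

reject H₀: yes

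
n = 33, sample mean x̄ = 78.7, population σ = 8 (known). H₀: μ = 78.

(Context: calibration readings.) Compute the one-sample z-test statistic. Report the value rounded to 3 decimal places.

SE = σ/√n = 8/√33 = 1.3926
z = (x̄−μ₀)/SE = (78.7−78)/1.3926 = 0.5026

test statistic = 0.503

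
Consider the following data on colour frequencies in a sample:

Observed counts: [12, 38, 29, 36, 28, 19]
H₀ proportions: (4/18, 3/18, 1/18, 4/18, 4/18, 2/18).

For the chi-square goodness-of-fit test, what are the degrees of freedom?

df = k − 1 = 6 − 1 = 5

degrees of freedom = 5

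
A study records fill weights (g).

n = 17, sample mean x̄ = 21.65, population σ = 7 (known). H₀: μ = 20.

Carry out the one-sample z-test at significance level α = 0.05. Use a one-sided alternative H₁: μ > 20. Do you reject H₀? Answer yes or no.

SE = σ/√n = 7/√17 = 1.6977
z = (x̄−μ₀)/SE = (21.65−20)/1.6977 = 0.9719
p-value (one-sided, H₁ greater) = 0.16556
At α=0.05: p ≥ α → fail to reject H₀

reject H₀: no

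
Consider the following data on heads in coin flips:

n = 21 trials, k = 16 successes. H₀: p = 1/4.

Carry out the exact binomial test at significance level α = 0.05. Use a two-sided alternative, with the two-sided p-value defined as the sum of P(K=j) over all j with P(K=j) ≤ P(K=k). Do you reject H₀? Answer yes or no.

reject H₀: yes

Exact binomial: n=21, k=16, p₀=1/4=0.2500
P(X=j) = C(n,j)·p₀^j·(1−p₀)^(n−j); p = Σ P(X=j) over j with P(X=j) ≤ P(X=16)
p-value (two-sided) = 0.00000
At α=0.05: p < α → reject H₀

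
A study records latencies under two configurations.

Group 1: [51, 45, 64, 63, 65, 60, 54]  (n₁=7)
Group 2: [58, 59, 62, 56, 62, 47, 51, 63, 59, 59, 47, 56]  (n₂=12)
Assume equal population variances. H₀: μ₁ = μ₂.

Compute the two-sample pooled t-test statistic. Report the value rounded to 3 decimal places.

test statistic = 0.281

x̄₁=57.429, s₁=7.591, n₁=7
x̄₂=56.583, s₂=5.518, n₂=12
s_p² = [6·7.591² + 11·5.518²]/17 = 40.0371
SE = √(s_p²·(1/7+1/12)) = 3.0093
t = (57.429−56.583)/3.0093 = 0.2809
df = 17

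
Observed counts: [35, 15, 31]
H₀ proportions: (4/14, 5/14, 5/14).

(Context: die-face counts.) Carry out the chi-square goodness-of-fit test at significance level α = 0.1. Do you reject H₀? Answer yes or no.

reject H₀: yes

n = 81; E_i = n·p_i = [23.14, 28.93, 28.93]
χ² = (35−23.14)²/23.14 + (15−28.93)²/28.93 + (31−28.93)²/28.93 = 12.9296
df = 2
p-value (upper-tail) = 0.00156
At α=0.1: p < α → reject H₀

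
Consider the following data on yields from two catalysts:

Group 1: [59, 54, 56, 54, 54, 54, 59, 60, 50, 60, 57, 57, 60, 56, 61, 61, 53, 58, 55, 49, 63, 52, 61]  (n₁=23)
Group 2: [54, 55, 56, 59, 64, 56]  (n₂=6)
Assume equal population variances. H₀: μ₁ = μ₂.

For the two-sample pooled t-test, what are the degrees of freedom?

degrees of freedom = 27

df = n₁ + n₂ − 2 = 23 + 6 − 2 = 27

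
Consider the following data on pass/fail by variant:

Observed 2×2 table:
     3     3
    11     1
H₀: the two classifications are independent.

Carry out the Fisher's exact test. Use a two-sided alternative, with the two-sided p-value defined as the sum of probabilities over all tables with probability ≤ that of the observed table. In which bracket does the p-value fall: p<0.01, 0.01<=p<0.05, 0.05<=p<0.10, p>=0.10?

Margins: r₁=6, r₂=12, c₁=14, c₂=4, n=18
p_obs = C(6,3)·C(12,11)/C(18,14); sum pmf over tables with pmf ≤ p_obs
p-value (two-sided) = 0.08333
→ bracket: 0.05<=p<0.10

p-value bracket: 0.05<=p<0.10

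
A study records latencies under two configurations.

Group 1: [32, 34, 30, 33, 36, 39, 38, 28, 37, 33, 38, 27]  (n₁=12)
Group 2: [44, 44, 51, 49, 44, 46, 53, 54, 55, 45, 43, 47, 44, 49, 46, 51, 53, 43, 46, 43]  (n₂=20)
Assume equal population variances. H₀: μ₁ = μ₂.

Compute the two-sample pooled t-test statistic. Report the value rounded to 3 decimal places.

x̄₁=33.750, s₁=4.003, n₁=12
x̄₂=47.500, s₂=4.046, n₂=20
s_p² = [11·4.003² + 19·4.046²]/30 = 16.2417
SE = √(s_p²·(1/12+1/20)) = 1.4716
t = (33.750−47.500)/1.4716 = -9.3437
df = 30

test statistic = -9.344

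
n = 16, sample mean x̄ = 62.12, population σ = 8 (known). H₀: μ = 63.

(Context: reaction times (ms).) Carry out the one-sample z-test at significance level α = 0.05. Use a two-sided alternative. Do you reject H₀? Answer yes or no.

reject H₀: no

SE = σ/√n = 8/√16 = 2.0000
z = (x̄−μ₀)/SE = (62.12−63)/2.0000 = -0.4400
p-value (two-sided) = 0.65994
At α=0.05: p ≥ α → fail to reject H₀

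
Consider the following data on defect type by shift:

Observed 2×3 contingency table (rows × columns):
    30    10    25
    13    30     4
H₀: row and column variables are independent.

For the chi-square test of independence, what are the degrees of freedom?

df = (r−1)(c−1) = (2−1)·(3−1) = 2

degrees of freedom = 2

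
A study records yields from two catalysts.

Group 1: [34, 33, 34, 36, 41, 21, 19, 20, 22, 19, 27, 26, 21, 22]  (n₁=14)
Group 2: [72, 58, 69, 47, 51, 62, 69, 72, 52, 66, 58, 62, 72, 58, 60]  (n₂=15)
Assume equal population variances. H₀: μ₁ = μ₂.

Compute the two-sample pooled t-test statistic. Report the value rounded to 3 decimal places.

x̄₁=26.786, s₁=7.392, n₁=14
x̄₂=61.867, s₂=8.070, n₂=15
s_p² = [13·7.392² + 14·8.070²]/27 = 60.0774
SE = √(s_p²·(1/14+1/15)) = 2.8803
t = (26.786−61.867)/2.8803 = -12.1794
df = 27

test statistic = -12.179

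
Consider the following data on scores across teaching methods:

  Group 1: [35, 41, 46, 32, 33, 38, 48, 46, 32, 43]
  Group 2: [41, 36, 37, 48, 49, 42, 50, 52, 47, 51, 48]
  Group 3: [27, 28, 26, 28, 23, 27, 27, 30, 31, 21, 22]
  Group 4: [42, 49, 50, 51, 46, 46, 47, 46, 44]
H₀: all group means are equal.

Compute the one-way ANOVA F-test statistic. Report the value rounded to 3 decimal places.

test statistic = 41.237

Group means [39.40, 45.55, 26.36, 46.78], grand mean 39.171
SSB = Σnᵢ(x̄ᵢ−x̄)² = 2772.577; SSW = ΣΣ(x−x̄ᵢ)² = 829.228
MSB = 2772.577/3 = 924.1922; MSW = 829.228/37 = 22.4116
F = MSB/MSW = 41.2373
df = (3, 37)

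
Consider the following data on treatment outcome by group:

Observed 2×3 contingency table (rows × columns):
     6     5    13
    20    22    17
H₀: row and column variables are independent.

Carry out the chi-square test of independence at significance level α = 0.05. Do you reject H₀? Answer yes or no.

Row totals [24, 59], col totals [26, 27, 30], n=83
χ² = (6−7.52)²/7.52 + (5−7.81)²/7.81 + (13−8.67)²/8.67 + (20−18.48)²/18.48 + (22−19.19)²/19.19 + (17−21.33)²/21.33 = 4.8851
df = 2
p-value (upper-tail) = 0.08694
At α=0.05: p ≥ α → fail to reject H₀

reject H₀: no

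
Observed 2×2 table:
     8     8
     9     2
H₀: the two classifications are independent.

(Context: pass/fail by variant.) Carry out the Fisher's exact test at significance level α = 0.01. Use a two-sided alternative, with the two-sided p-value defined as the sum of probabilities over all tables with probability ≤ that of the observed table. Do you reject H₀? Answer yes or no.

reject H₀: no

Margins: r₁=16, r₂=11, c₁=17, c₂=10, n=27
p_obs = C(16,8)·C(11,9)/C(27,17); sum pmf over tables with pmf ≤ p_obs
p-value (two-sided) = 0.12413
At α=0.01: p ≥ α → fail to reject H₀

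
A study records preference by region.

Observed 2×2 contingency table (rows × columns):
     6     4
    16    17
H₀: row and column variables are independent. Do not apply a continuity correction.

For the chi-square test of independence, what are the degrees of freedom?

df = (r−1)(c−1) = (2−1)·(2−1) = 1

degrees of freedom = 1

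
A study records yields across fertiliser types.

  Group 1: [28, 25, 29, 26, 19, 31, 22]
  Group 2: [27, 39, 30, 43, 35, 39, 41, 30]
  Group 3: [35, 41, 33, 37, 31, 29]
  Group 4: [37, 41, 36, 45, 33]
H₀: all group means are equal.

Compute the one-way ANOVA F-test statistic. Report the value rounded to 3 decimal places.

Group means [25.71, 35.50, 34.33, 38.40], grand mean 33.154
SSB = Σnᵢ(x̄ᵢ−x̄)² = 577.423; SSW = ΣΣ(x−x̄ᵢ)² = 527.962
MSB = 577.423/3 = 192.4742; MSW = 527.962/22 = 23.9983
F = MSB/MSW = 8.0203
df = (3, 22)

test statistic = 8.020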